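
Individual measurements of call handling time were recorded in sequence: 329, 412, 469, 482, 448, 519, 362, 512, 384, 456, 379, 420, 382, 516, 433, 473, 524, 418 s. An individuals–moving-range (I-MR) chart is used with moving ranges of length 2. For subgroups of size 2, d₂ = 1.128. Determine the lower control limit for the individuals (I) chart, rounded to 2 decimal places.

231.03

X̄ = (329 + 412 + 469 + 482 + 448 + 519 + 362 + 512 + 384 + 456 + 379 + 420 + 382 + 516 + 433 + 473 + 524 + 418) / 18 = 439.8889
Moving ranges: 83, 57, 13, 34, 71, 157, 150, 128, 72, 77, 41, 38, 134, 83, 40, 51, 106; M̄R̄ = 1335.0000 / 17 = 78.5294
LCL = X̄ − 3·M̄R̄/d₂ = 439.8889 − 3 × 78.5294 / 1.128 = 231.0341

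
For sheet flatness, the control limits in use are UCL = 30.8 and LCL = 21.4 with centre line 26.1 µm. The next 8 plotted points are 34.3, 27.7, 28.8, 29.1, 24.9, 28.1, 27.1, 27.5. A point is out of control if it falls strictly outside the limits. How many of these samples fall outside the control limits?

1

Compare each point to [21.4, 30.8]: sample 1 = 34.3 > UCL.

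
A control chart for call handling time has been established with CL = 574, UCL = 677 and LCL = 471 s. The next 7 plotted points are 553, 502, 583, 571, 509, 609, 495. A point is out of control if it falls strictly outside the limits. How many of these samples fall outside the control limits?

0

All 7 points lie within [471, 677].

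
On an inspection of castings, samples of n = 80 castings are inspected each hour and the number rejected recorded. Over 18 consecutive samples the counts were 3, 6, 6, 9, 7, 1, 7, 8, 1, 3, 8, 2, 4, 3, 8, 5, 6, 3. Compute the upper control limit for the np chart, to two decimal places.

p̄ = Σdᵢ / (k·n) = 90 / (18 × 80) = 0.06250
UCL = np̄ + 3·√(np̄(1−p̄)) = 5.0000 + 3 × √(5.0000×0.93750) = 5.0000 + 3 × 2.1651 = 11.4952

11.50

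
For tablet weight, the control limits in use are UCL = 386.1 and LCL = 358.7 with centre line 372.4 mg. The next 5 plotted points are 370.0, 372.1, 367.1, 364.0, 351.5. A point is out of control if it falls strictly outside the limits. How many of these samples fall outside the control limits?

Compare each point to [358.7, 386.1]: sample 5 = 351.5 < LCL.

1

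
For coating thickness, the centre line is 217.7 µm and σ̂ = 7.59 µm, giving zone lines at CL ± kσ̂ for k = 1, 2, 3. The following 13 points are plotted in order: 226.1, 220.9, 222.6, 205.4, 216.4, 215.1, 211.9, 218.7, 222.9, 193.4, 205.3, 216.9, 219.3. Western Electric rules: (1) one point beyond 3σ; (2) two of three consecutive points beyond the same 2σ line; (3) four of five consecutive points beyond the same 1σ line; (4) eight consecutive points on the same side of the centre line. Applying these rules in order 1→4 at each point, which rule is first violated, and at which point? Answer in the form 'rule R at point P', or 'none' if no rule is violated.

rule 1 at point 10

Zone of each point (C = within 1σ̂, B = 1σ̂–2σ̂, A = 2σ̂–3σ̂, * = beyond 3σ̂; sign = side of CL): 1:+B, 2:+C, 3:+C, 4:-B, 5:-C, 6:-C, 7:-C, 8:+C, 9:+C, 10:-*, 11:-B, 12:-C, 13:+C
Rule 1 (one point beyond the 3σ limits) is satisfied at point 10.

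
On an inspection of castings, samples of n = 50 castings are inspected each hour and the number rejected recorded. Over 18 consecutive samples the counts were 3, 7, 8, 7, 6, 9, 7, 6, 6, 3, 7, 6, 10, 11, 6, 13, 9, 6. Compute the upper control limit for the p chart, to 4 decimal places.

0.2936

p̄ = Σdᵢ / (k·n) = 130 / (18 × 50) = 0.14444
UCL = p̄ + 3·√(p̄(1−p̄)/n) = 0.14444 + 3 × √(0.14444×0.85556/50) = 0.14444 + 3 × 0.04972 = 0.29359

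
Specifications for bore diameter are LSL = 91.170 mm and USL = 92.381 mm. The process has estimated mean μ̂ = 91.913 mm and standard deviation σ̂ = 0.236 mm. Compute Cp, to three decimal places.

Cp = (USL − LSL) / (6σ̂) = (92.381 − 91.170) / (6 × 0.236) = 1.2110 / 1.4160 = 0.8552

0.855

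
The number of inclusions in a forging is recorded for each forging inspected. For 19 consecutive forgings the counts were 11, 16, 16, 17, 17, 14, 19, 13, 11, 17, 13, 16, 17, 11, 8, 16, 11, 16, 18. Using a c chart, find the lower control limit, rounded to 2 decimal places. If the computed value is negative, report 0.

3.12

c̄ = (11 + 16 + 16 + 17 + 17 + 14 + 19 + 13 + 11 + 17 + 13 + 16 + 17 + 11 + 8 + 16 + 11 + 16 + 18) / 19 = 277 / 19 = 14.5789
LCL = c̄ − 3√c̄ = 14.5789 − 3 × 3.8182 = 3.1242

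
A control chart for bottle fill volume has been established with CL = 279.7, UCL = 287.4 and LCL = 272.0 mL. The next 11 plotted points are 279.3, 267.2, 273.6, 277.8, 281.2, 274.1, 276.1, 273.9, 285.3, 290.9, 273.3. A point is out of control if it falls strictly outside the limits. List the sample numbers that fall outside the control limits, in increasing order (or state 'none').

Compare each point to [272.0, 287.4]: sample 2 = 267.2 < LCL; sample 10 = 290.9 > UCL.

2, 10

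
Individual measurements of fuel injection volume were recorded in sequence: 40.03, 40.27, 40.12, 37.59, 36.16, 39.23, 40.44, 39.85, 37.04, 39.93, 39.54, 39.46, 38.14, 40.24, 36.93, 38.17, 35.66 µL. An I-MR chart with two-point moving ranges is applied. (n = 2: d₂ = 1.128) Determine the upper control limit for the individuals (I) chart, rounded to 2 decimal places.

X̄ = (40.03 + 40.27 + 40.12 + 37.59 + 36.16 + 39.23 + 40.44 + 39.85 + 37.04 + 39.93 + 39.54 + 39.46 + 38.14 + 40.24 + 36.93 + 38.17 + 35.66) / 17 = 38.7529
Moving ranges: 0.24, 0.15, 2.53, 1.43, 3.07, 1.21, 0.59, 2.81, 2.89, 0.39, 0.08, 1.32, 2.10, 3.31, 1.24, 2.51; M̄R̄ = 25.8700 / 16 = 1.6169
UCL = X̄ + 3·M̄R̄/d₂ = 38.7529 + 3 × 1.6169 / 1.128 = 43.0531

43.05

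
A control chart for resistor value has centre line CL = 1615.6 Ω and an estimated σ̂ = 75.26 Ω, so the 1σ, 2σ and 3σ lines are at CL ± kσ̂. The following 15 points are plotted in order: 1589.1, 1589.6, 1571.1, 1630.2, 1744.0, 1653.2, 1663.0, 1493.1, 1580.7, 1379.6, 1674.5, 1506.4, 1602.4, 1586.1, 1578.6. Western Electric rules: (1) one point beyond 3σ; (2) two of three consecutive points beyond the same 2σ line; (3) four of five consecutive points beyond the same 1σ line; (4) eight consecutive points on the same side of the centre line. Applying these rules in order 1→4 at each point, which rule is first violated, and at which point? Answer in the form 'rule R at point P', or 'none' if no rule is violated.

rule 1 at point 10

Zone of each point (C = within 1σ̂, B = 1σ̂–2σ̂, A = 2σ̂–3σ̂, * = beyond 3σ̂; sign = side of CL): 1:-C, 2:-C, 3:-C, 4:+C, 5:+B, 6:+C, 7:+C, 8:-B, 9:-C, 10:-*, 11:+C, 12:-B, 13:-C, 14:-C, 15:-C
Rule 1 (one point beyond the 3σ limits) is satisfied at point 10.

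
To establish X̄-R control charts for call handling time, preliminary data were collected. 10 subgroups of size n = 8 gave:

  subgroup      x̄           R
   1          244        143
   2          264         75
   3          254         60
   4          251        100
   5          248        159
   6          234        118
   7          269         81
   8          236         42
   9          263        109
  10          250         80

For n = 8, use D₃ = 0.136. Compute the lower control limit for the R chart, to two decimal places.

13.15

R̄ = (143 + 75 + 60 + 100 + 159 + 118 + 81 + 42 + 109 + 80) / 10 = 967.0000 / 10 = 96.7000
LCL_R = D₃·R̄ = 0.136 × 96.7000 = 13.1512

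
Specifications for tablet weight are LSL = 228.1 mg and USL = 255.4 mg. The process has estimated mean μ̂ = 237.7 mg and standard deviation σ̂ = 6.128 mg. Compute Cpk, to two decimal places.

0.52

Cpu = (USL − μ̂) / (3σ̂) = (255.4 − 237.7) / (3 × 6.128) = 0.9628; Cpl = (μ̂ − LSL) / (3σ̂) = (237.7 − 228.1) / (3 × 6.128) = 0.5222; Cpk = min(Cpu, Cpl) = 0.5222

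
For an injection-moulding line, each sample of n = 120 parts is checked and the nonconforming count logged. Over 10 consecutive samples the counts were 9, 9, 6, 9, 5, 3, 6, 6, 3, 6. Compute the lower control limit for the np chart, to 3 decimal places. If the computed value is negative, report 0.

p̄ = Σdᵢ / (k·n) = 62 / (10 × 120) = 0.05167
LCL = np̄ − 3·√(np̄(1−p̄)) = 6.2000 − 3 × 2.4248 = -1.0744 → 0 (negative, so LCL = 0)

0.000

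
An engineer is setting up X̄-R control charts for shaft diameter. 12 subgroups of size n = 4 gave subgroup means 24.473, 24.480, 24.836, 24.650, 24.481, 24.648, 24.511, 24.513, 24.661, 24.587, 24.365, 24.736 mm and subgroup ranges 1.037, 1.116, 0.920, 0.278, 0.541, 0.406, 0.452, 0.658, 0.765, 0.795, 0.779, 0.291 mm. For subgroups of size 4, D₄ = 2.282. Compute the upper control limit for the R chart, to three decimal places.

1.529

R̄ = (1.037 + 1.116 + 0.920 + 0.278 + 0.541 + 0.406 + 0.452 + 0.658 + 0.765 + 0.795 + 0.779 + 0.291) / 12 = 8.0380 / 12 = 0.6698
UCL_R = D₄·R̄ = 2.282 × 0.6698 = 1.5286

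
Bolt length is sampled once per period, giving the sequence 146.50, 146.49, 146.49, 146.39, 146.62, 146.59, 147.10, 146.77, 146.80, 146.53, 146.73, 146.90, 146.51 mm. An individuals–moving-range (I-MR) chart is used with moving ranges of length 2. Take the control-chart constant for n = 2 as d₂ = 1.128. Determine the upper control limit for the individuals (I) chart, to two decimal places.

X̄ = (146.50 + 146.49 + 146.49 + 146.39 + 146.62 + 146.59 + 147.10 + 146.77 + 146.80 + 146.53 + 146.73 + 146.90 + 146.51) / 13 = 146.6477
Moving ranges: 0.01, 0.00, 0.10, 0.23, 0.03, 0.51, 0.33, 0.03, 0.27, 0.20, 0.17, 0.39; M̄R̄ = 2.2700 / 12 = 0.1892
UCL = X̄ + 3·M̄R̄/d₂ = 146.6477 + 3 × 0.1892 / 1.128 = 147.1508

147.15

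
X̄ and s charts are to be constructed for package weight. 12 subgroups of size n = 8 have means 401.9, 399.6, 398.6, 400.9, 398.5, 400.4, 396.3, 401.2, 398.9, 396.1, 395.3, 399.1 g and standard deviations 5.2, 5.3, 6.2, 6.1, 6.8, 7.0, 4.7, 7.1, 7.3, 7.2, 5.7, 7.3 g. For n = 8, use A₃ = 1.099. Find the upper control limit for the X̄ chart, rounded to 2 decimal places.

X̄̄ = (401.9 + 399.6 + 398.6 + 400.9 + 398.5 + 400.4 + 396.3 + 401.2 + 398.9 + 396.1 + 395.3 + 399.1) / 12 = 398.9000
s̄ = (5.2 + 5.3 + 6.2 + 6.1 + 6.8 + 7.0 + 4.7 + 7.1 + 7.3 + 7.2 + 5.7 + 7.3) / 12 = 6.3250
UCL = X̄̄ + A₃·s̄ = 398.9000 + 1.099 × 6.3250 = 405.8512

405.85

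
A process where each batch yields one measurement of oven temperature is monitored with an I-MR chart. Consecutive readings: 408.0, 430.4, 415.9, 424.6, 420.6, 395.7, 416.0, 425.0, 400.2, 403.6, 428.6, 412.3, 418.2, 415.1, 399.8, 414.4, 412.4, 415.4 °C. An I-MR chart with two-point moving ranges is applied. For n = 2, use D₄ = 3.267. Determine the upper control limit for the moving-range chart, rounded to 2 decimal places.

41.74

Moving ranges: 22.4, 14.5, 8.7, 4.0, 24.9, 20.3, 9.0, 24.8, 3.4, 25.0, 16.3, 5.9, 3.1, 15.3, 14.6, 2.0, 3.0; M̄R̄ = 217.2000 / 17 = 12.7765
UCL_MR = D₄·M̄R̄ = 3.267 × 12.7765 = 41.7407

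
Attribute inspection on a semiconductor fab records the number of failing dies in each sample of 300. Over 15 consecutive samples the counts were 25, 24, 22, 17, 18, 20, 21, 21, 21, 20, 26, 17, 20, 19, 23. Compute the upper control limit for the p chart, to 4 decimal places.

0.1139

p̄ = Σdᵢ / (k·n) = 314 / (15 × 300) = 0.06978
UCL = p̄ + 3·√(p̄(1−p̄)/n) = 0.06978 + 3 × √(0.06978×0.93022/300) = 0.06978 + 3 × 0.01471 = 0.11391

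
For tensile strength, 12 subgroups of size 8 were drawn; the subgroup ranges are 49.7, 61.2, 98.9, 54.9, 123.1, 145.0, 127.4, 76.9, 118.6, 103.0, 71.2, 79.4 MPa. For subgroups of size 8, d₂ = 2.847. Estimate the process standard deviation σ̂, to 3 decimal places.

32.470

R̄ = (49.7 + 61.2 + 98.9 + 54.9 + 123.1 + 145.0 + 127.4 + 76.9 + 118.6 + 103.0 + 71.2 + 79.4) / 12 = 92.4417
σ̂ = R̄ / d₂ = 92.4417 / 2.847 = 32.4699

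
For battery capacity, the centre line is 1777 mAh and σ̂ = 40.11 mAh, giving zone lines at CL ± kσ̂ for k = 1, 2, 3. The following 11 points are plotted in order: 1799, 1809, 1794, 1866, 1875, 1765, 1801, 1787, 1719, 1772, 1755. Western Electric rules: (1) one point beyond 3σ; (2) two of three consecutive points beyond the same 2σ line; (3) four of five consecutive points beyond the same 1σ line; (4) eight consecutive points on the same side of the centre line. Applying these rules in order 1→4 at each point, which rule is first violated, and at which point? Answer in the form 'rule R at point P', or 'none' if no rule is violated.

rule 2 at point 5

Zone of each point (C = within 1σ̂, B = 1σ̂–2σ̂, A = 2σ̂–3σ̂, * = beyond 3σ̂; sign = side of CL): 1:+C, 2:+C, 3:+C, 4:+A, 5:+A, 6:-C, 7:+C, 8:+C, 9:-B, 10:-C, 11:-C
Rule 2 (two of three consecutive points beyond the same 2σ limit) is satisfied at point 5.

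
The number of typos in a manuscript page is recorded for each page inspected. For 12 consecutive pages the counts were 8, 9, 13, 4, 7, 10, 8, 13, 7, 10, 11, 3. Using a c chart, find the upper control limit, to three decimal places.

17.373

c̄ = (8 + 9 + 13 + 4 + 7 + 10 + 8 + 13 + 7 + 10 + 11 + 3) / 12 = 103 / 12 = 8.5833
UCL = c̄ + 3√c̄ = 8.5833 + 3 × √8.5833 = 8.5833 + 3 × 2.9297 = 17.3725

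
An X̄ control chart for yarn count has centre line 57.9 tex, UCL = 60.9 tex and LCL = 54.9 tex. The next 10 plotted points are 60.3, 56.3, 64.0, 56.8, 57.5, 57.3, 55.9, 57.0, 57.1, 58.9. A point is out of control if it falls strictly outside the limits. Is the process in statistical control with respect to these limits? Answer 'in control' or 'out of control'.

out of control

Compare each point to [54.9, 60.9]: sample 3 = 64.0 > UCL.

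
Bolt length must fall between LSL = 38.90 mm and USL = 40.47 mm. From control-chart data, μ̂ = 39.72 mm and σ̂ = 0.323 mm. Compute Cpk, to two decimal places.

0.77

Cpu = (USL − μ̂) / (3σ̂) = (40.47 − 39.72) / (3 × 0.323) = 0.7740; Cpl = (μ̂ − LSL) / (3σ̂) = (39.72 − 38.90) / (3 × 0.323) = 0.8462; Cpk = min(Cpu, Cpl) = 0.7740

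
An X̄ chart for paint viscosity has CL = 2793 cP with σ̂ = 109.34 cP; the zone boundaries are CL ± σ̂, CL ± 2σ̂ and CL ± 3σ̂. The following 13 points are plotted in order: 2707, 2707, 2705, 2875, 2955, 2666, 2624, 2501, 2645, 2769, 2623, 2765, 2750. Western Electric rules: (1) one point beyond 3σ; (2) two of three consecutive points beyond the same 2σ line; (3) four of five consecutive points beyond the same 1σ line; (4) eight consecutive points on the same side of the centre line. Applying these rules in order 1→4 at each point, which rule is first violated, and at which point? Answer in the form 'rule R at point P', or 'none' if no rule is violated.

Zone of each point (C = within 1σ̂, B = 1σ̂–2σ̂, A = 2σ̂–3σ̂, * = beyond 3σ̂; sign = side of CL): 1:-C, 2:-C, 3:-C, 4:+C, 5:+B, 6:-B, 7:-B, 8:-A, 9:-B, 10:-C, 11:-B, 12:-C, 13:-C
Rule 3 (four of five consecutive points beyond the same 1σ limit) is satisfied at point 9.

rule 3 at point 9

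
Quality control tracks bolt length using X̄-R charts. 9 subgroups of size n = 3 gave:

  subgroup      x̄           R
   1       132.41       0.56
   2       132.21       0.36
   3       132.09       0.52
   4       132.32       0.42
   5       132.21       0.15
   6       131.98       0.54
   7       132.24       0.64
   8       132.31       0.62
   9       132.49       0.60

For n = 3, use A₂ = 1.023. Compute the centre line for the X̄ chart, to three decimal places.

132.251

X̄̄ = (132.41 + 132.21 + 132.09 + 132.32 + 132.21 + 131.98 + 132.24 + 132.31 + 132.49) / 9 = 1190.2600 / 9 = 132.2511
CL = X̄̄ = 132.2511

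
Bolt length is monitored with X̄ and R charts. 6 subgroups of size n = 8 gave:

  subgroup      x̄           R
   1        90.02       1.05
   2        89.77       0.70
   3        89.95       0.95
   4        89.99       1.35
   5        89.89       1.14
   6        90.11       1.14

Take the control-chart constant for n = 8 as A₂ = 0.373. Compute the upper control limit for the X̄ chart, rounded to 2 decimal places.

90.35

X̄̄ = (90.02 + 89.77 + 89.95 + 89.99 + 89.89 + 90.11) / 6 = 539.7300 / 6 = 89.9550
R̄ = (1.05 + 0.70 + 0.95 + 1.35 + 1.14 + 1.14) / 6 = 6.3300 / 6 = 1.0550
UCL = X̄̄ + A₂·R̄ = 89.9550 + 0.373 × 1.0550 = 90.3485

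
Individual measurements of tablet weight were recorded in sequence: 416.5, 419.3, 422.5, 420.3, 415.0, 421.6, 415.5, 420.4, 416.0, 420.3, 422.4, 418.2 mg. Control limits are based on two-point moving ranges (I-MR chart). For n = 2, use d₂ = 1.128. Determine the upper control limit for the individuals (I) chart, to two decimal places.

430.15

X̄ = (416.5 + 419.3 + 422.5 + 420.3 + 415.0 + 421.6 + 415.5 + 420.4 + 416.0 + 420.3 + 422.4 + 418.2) / 12 = 419.0000
Moving ranges: 2.8, 3.2, 2.2, 5.3, 6.6, 6.1, 4.9, 4.4, 4.3, 2.1, 4.2; M̄R̄ = 46.1000 / 11 = 4.1909
UCL = X̄ + 3·M̄R̄/d₂ = 419.0000 + 3 × 4.1909 / 1.128 = 430.1460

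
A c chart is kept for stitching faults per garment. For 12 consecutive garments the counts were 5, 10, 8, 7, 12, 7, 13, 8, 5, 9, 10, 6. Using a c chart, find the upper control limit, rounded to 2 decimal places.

c̄ = (5 + 10 + 8 + 7 + 12 + 7 + 13 + 8 + 5 + 9 + 10 + 6) / 12 = 100 / 12 = 8.3333
UCL = c̄ + 3√c̄ = 8.3333 + 3 × √8.3333 = 8.3333 + 3 × 2.8868 = 16.9936

16.99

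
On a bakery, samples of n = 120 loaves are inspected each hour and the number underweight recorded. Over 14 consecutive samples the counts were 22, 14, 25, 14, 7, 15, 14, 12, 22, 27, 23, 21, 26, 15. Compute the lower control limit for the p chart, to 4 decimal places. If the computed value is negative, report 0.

p̄ = Σdᵢ / (k·n) = 257 / (14 × 120) = 0.15298
LCL = p̄ − 3·√(p̄(1−p̄)/n) = 0.15298 − 3 × 0.03286 = 0.05440

0.0544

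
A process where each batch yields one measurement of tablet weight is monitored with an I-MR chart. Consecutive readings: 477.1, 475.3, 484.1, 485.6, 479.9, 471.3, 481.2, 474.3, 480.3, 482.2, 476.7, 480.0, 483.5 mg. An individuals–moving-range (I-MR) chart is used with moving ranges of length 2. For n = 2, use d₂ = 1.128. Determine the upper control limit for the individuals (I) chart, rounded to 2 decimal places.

493.40

X̄ = (477.1 + 475.3 + 484.1 + 485.6 + 479.9 + 471.3 + 481.2 + 474.3 + 480.3 + 482.2 + 476.7 + 480.0 + 483.5) / 13 = 479.3462
Moving ranges: 1.8, 8.8, 1.5, 5.7, 8.6, 9.9, 6.9, 6.0, 1.9, 5.5, 3.3, 3.5; M̄R̄ = 63.4000 / 12 = 5.2833
UCL = X̄ + 3·M̄R̄/d₂ = 479.3462 + 3 × 5.2833 / 1.128 = 493.3976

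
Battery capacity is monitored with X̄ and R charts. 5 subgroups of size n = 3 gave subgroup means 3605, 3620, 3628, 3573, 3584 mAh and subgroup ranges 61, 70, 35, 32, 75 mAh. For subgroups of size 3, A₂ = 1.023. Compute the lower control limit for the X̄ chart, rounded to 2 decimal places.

3546.14

X̄̄ = (3605 + 3620 + 3628 + 3573 + 3584) / 5 = 18010.0000 / 5 = 3602.0000
R̄ = (61 + 70 + 35 + 32 + 75) / 5 = 273.0000 / 5 = 54.6000
LCL = X̄̄ − A₂·R̄ = 3602.0000 − 1.023 × 54.6000 = 3546.1442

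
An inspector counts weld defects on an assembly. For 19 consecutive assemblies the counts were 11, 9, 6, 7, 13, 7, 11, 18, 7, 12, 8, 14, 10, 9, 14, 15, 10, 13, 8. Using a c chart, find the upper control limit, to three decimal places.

c̄ = (11 + 9 + 6 + 7 + 13 + 7 + 11 + 18 + 7 + 12 + 8 + 14 + 10 + 9 + 14 + 15 + 10 + 13 + 8) / 19 = 202 / 19 = 10.6316
UCL = c̄ + 3√c̄ = 10.6316 + 3 × √10.6316 = 10.6316 + 3 × 3.2606 = 20.4134

20.413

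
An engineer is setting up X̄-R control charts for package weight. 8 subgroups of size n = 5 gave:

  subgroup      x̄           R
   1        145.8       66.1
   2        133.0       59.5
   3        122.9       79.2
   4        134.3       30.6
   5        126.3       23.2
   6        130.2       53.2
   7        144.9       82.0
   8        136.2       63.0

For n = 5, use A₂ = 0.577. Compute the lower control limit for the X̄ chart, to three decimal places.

101.253

X̄̄ = (145.8 + 133.0 + 122.9 + 134.3 + 126.3 + 130.2 + 144.9 + 136.2) / 8 = 1073.6000 / 8 = 134.2000
R̄ = (66.1 + 59.5 + 79.2 + 30.6 + 23.2 + 53.2 + 82.0 + 63.0) / 8 = 456.8000 / 8 = 57.1000
LCL = X̄̄ − A₂·R̄ = 134.2000 − 0.577 × 57.1000 = 101.2533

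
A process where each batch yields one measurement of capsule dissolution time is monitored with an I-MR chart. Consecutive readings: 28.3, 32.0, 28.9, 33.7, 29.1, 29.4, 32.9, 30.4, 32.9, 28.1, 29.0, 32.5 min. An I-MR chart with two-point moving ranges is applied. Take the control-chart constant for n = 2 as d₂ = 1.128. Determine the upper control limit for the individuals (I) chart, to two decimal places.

X̄ = (28.3 + 32.0 + 28.9 + 33.7 + 29.1 + 29.4 + 32.9 + 30.4 + 32.9 + 28.1 + 29.0 + 32.5) / 12 = 30.6000
Moving ranges: 3.7, 3.1, 4.8, 4.6, 0.3, 3.5, 2.5, 2.5, 4.8, 0.9, 3.5; M̄R̄ = 34.2000 / 11 = 3.1091
UCL = X̄ + 3·M̄R̄/d₂ = 30.6000 + 3 × 3.1091 / 1.128 = 38.8689

38.87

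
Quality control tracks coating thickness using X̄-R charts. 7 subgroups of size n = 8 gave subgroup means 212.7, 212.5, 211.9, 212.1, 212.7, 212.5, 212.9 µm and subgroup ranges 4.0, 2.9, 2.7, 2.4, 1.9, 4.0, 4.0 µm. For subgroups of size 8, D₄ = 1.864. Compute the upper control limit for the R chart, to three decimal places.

5.832

R̄ = (4.0 + 2.9 + 2.7 + 2.4 + 1.9 + 4.0 + 4.0) / 7 = 21.9000 / 7 = 3.1286
UCL_R = D₄·R̄ = 1.864 × 3.1286 = 5.8317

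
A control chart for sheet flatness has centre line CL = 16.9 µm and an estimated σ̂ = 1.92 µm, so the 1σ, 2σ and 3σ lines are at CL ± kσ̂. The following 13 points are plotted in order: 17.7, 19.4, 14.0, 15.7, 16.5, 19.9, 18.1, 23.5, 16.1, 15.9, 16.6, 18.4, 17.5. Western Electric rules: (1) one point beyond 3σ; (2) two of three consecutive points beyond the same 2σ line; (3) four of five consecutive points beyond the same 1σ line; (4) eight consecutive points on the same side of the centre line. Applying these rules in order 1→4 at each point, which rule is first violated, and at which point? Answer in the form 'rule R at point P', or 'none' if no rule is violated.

Zone of each point (C = within 1σ̂, B = 1σ̂–2σ̂, A = 2σ̂–3σ̂, * = beyond 3σ̂; sign = side of CL): 1:+C, 2:+B, 3:-B, 4:-C, 5:-C, 6:+B, 7:+C, 8:+*, 9:-C, 10:-C, 11:-C, 12:+C, 13:+C
Rule 1 (one point beyond the 3σ limits) is satisfied at point 8.

rule 1 at point 8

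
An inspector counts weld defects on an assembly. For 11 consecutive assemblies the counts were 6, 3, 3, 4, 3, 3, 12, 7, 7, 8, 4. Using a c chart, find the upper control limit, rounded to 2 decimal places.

c̄ = (6 + 3 + 3 + 4 + 3 + 3 + 12 + 7 + 7 + 8 + 4) / 11 = 60 / 11 = 5.4545
UCL = c̄ + 3√c̄ = 5.4545 + 3 × √5.4545 = 5.4545 + 3 × 2.3355 = 12.4610

12.46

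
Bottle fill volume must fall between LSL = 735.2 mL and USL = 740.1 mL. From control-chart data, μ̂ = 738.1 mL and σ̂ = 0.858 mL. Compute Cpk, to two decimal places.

0.78

Cpu = (USL − μ̂) / (3σ̂) = (740.1 − 738.1) / (3 × 0.858) = 0.7770; Cpl = (μ̂ − LSL) / (3σ̂) = (738.1 − 735.2) / (3 × 0.858) = 1.1267; Cpk = min(Cpu, Cpl) = 0.7770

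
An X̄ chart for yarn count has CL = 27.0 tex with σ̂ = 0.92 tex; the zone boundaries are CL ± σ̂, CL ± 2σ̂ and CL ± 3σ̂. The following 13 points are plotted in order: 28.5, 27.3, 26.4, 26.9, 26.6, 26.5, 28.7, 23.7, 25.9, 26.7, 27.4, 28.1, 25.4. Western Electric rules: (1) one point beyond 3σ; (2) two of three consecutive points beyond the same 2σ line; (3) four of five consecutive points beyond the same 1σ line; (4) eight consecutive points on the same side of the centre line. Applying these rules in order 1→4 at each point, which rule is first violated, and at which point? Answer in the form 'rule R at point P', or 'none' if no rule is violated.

Zone of each point (C = within 1σ̂, B = 1σ̂–2σ̂, A = 2σ̂–3σ̂, * = beyond 3σ̂; sign = side of CL): 1:+B, 2:+C, 3:-C, 4:-C, 5:-C, 6:-C, 7:+B, 8:-*, 9:-B, 10:-C, 11:+C, 12:+B, 13:-B
Rule 1 (one point beyond the 3σ limits) is satisfied at point 8.

rule 1 at point 8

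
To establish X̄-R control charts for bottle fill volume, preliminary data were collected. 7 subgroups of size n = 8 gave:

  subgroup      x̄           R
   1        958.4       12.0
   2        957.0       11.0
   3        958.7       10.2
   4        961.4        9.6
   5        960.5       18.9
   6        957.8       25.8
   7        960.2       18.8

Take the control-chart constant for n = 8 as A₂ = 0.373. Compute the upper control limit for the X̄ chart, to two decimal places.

964.81

X̄̄ = (958.4 + 957.0 + 958.7 + 961.4 + 960.5 + 957.8 + 960.2) / 7 = 6714.0000 / 7 = 959.1429
R̄ = (12.0 + 11.0 + 10.2 + 9.6 + 18.9 + 25.8 + 18.8) / 7 = 106.3000 / 7 = 15.1857
UCL = X̄̄ + A₂·R̄ = 959.1429 + 0.373 × 15.1857 = 964.8071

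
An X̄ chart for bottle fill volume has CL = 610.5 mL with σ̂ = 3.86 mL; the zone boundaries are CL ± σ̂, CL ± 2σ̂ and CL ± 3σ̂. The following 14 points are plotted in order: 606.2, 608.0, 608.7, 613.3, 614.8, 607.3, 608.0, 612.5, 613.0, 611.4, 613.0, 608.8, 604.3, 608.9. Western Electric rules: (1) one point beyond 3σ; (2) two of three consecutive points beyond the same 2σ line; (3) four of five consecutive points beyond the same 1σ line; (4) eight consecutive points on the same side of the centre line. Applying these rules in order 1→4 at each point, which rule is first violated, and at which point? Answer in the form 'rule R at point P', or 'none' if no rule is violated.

none

Zone of each point (C = within 1σ̂, B = 1σ̂–2σ̂, A = 2σ̂–3σ̂, * = beyond 3σ̂; sign = side of CL): 1:-B, 2:-C, 3:-C, 4:+C, 5:+B, 6:-C, 7:-C, 8:+C, 9:+C, 10:+C, 11:+C, 12:-C, 13:-B, 14:-C
No rule fires across all 14 points.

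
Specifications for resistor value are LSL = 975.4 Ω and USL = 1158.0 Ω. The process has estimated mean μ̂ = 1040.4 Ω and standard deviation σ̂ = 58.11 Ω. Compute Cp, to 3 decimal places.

Cp = (USL − LSL) / (6σ̂) = (1158.0 − 975.4) / (6 × 58.11) = 182.6000 / 348.6600 = 0.5237

0.524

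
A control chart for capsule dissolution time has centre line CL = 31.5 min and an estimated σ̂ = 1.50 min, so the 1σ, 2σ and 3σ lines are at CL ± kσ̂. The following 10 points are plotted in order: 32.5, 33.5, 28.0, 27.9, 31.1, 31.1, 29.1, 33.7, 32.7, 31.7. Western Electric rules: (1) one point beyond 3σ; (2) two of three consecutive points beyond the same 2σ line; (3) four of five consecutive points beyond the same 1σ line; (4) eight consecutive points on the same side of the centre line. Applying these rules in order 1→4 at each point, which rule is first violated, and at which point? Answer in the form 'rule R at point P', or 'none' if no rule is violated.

rule 2 at point 4

Zone of each point (C = within 1σ̂, B = 1σ̂–2σ̂, A = 2σ̂–3σ̂, * = beyond 3σ̂; sign = side of CL): 1:+C, 2:+B, 3:-A, 4:-A, 5:-C, 6:-C, 7:-B, 8:+B, 9:+C, 10:+C
Rule 2 (two of three consecutive points beyond the same 2σ limit) is satisfied at point 4.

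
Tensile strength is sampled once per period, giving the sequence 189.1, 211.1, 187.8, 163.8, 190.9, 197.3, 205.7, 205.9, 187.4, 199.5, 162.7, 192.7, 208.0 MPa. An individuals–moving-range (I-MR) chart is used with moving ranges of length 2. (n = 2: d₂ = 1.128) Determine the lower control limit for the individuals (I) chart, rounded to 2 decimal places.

X̄ = (189.1 + 211.1 + 187.8 + 163.8 + 190.9 + 197.3 + 205.7 + 205.9 + 187.4 + 199.5 + 162.7 + 192.7 + 208.0) / 13 = 192.4538
Moving ranges: 22.0, 23.3, 24.0, 27.1, 6.4, 8.4, 0.2, 18.5, 12.1, 36.8, 30.0, 15.3; M̄R̄ = 224.1000 / 12 = 18.6750
LCL = X̄ − 3·M̄R̄/d₂ = 192.4538 − 3 × 18.6750 / 1.128 = 142.7863

142.79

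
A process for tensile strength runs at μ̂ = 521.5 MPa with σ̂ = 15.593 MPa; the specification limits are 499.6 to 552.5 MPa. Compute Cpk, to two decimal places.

0.47

Cpu = (USL − μ̂) / (3σ̂) = (552.5 − 521.5) / (3 × 15.593) = 0.6627; Cpl = (μ̂ − LSL) / (3σ̂) = (521.5 − 499.6) / (3 × 15.593) = 0.4682; Cpk = min(Cpu, Cpl) = 0.4682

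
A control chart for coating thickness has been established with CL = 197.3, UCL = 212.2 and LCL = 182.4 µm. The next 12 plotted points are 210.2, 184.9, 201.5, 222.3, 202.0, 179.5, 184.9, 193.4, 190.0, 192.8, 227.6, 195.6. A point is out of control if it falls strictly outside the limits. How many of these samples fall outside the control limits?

Compare each point to [182.4, 212.2]: sample 4 = 222.3 > UCL; sample 6 = 179.5 < LCL; sample 11 = 227.6 > UCL.

3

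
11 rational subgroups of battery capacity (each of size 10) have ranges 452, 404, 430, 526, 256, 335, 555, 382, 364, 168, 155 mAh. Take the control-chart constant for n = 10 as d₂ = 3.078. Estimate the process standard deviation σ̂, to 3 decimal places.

R̄ = (452 + 404 + 430 + 526 + 256 + 335 + 555 + 382 + 364 + 168 + 155) / 11 = 366.0909
σ̂ = R̄ / d₂ = 366.0909 / 3.078 = 118.9379

118.938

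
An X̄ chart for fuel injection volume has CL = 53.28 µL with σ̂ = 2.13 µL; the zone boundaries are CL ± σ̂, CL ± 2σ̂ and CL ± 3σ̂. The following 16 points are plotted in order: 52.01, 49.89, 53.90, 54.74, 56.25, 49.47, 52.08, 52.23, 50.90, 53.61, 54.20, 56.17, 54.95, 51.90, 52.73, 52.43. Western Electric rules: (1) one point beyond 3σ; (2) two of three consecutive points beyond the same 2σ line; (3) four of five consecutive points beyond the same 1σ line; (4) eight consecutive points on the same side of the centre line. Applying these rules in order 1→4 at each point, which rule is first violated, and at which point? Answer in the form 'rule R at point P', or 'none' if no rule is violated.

none

Zone of each point (C = within 1σ̂, B = 1σ̂–2σ̂, A = 2σ̂–3σ̂, * = beyond 3σ̂; sign = side of CL): 1:-C, 2:-B, 3:+C, 4:+C, 5:+B, 6:-B, 7:-C, 8:-C, 9:-B, 10:+C, 11:+C, 12:+B, 13:+C, 14:-C, 15:-C, 16:-C
No rule fires across all 16 points.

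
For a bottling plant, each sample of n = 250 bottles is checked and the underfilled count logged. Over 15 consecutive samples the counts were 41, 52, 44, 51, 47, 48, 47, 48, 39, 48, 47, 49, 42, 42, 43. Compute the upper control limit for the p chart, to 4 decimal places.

p̄ = Σdᵢ / (k·n) = 688 / (15 × 250) = 0.18347
UCL = p̄ + 3·√(p̄(1−p̄)/n) = 0.18347 + 3 × √(0.18347×0.81653/250) = 0.18347 + 3 × 0.02448 = 0.25690

0.2569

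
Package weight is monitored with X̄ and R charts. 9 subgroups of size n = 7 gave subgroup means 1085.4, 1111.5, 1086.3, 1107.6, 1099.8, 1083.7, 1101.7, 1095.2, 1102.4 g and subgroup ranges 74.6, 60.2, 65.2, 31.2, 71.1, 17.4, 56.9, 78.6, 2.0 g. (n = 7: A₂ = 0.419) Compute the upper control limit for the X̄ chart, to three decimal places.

1118.352

X̄̄ = (1085.4 + 1111.5 + 1086.3 + 1107.6 + 1099.8 + 1083.7 + 1101.7 + 1095.2 + 1102.4) / 9 = 9873.6000 / 9 = 1097.0667
R̄ = (74.6 + 60.2 + 65.2 + 31.2 + 71.1 + 17.4 + 56.9 + 78.6 + 2.0) / 9 = 457.2000 / 9 = 50.8000
UCL = X̄̄ + A₂·R̄ = 1097.0667 + 0.419 × 50.8000 = 1118.3519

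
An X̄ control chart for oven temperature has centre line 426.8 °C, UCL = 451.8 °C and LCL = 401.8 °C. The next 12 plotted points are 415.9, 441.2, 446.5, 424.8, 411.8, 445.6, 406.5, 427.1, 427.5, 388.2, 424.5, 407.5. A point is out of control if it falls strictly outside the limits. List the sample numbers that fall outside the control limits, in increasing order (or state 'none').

Compare each point to [401.8, 451.8]: sample 10 = 388.2 < LCL.

10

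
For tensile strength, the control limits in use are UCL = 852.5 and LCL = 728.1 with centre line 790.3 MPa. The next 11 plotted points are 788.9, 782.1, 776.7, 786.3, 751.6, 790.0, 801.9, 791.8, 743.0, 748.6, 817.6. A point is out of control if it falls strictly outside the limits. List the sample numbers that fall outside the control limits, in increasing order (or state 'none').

none

All 11 points lie within [728.1, 852.5].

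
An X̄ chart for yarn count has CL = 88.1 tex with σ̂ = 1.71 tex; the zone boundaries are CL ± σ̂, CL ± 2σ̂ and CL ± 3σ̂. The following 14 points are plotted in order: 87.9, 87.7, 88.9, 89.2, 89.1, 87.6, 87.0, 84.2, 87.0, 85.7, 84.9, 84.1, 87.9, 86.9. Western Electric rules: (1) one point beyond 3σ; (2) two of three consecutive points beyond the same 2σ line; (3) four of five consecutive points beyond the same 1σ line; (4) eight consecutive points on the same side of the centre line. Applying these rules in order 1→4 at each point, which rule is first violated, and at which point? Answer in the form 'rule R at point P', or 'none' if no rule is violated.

Zone of each point (C = within 1σ̂, B = 1σ̂–2σ̂, A = 2σ̂–3σ̂, * = beyond 3σ̂; sign = side of CL): 1:-C, 2:-C, 3:+C, 4:+C, 5:+C, 6:-C, 7:-C, 8:-A, 9:-C, 10:-B, 11:-B, 12:-A, 13:-C, 14:-C
Rule 3 (four of five consecutive points beyond the same 1σ limit) is satisfied at point 12.

rule 3 at point 12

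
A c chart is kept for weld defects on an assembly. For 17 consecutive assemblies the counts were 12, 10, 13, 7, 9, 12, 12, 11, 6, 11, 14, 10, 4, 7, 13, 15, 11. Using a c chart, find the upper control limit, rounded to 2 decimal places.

20.09

c̄ = (12 + 10 + 13 + 7 + 9 + 12 + 12 + 11 + 6 + 11 + 14 + 10 + 4 + 7 + 13 + 15 + 11) / 17 = 177 / 17 = 10.4118
UCL = c̄ + 3√c̄ = 10.4118 + 3 × √10.4118 = 10.4118 + 3 × 3.2267 = 20.0919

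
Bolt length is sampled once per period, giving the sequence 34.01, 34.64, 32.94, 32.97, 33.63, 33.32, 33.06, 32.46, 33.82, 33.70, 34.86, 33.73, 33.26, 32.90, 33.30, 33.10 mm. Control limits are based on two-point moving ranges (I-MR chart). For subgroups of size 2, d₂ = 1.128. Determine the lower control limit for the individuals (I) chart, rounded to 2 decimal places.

X̄ = (34.01 + 34.64 + 32.94 + 32.97 + 33.63 + 33.32 + 33.06 + 32.46 + 33.82 + 33.70 + 34.86 + 33.73 + 33.26 + 32.90 + 33.30 + 33.10) / 16 = 33.4813
Moving ranges: 0.63, 1.70, 0.03, 0.66, 0.31, 0.26, 0.60, 1.36, 0.12, 1.16, 1.13, 0.47, 0.36, 0.40, 0.20; M̄R̄ = 9.3900 / 15 = 0.6260
LCL = X̄ − 3·M̄R̄/d₂ = 33.4813 − 3 × 0.6260 / 1.128 = 31.8164

31.82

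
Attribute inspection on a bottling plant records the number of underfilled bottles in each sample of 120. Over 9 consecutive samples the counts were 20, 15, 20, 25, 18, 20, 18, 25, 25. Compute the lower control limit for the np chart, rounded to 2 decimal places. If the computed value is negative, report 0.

8.26

p̄ = Σdᵢ / (k·n) = 186 / (9 × 120) = 0.17222
LCL = np̄ − 3·√(np̄(1−p̄)) = 20.6667 − 3 × 4.1361 = 8.2583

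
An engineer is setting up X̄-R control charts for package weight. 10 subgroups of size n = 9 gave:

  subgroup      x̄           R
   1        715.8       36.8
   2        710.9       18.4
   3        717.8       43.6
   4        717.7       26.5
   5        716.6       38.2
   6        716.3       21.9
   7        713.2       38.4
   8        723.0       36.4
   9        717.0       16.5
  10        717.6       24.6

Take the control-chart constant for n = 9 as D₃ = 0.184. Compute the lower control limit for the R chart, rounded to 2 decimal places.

5.54

R̄ = (36.8 + 18.4 + 43.6 + 26.5 + 38.2 + 21.9 + 38.4 + 36.4 + 16.5 + 24.6) / 10 = 301.3000 / 10 = 30.1300
LCL_R = D₃·R̄ = 0.184 × 30.1300 = 5.5439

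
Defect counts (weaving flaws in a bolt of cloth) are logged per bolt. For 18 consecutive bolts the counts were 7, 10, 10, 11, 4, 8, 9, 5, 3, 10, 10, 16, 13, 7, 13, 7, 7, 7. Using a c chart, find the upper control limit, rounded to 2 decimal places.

17.58

c̄ = (7 + 10 + 10 + 11 + 4 + 8 + 9 + 5 + 3 + 10 + 10 + 16 + 13 + 7 + 13 + 7 + 7 + 7) / 18 = 157 / 18 = 8.7222
UCL = c̄ + 3√c̄ = 8.7222 + 3 × √8.7222 = 8.7222 + 3 × 2.9533 = 17.5822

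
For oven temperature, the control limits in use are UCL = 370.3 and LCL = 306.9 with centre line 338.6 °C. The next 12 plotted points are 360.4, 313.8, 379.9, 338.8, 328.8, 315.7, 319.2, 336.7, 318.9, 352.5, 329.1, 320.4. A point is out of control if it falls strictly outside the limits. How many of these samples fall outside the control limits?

1

Compare each point to [306.9, 370.3]: sample 3 = 379.9 > UCL.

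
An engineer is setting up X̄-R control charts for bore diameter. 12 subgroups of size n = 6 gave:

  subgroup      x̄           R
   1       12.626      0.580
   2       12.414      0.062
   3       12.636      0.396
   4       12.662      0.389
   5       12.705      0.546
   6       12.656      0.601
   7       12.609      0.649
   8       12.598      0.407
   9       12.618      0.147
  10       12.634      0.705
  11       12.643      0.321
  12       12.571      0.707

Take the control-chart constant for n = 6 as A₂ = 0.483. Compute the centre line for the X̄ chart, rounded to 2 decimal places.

X̄̄ = (12.626 + 12.414 + 12.636 + 12.662 + 12.705 + 12.656 + 12.609 + 12.598 + 12.618 + 12.634 + 12.643 + 12.571) / 12 = 151.3720 / 12 = 12.6143
CL = X̄̄ = 12.6143

12.61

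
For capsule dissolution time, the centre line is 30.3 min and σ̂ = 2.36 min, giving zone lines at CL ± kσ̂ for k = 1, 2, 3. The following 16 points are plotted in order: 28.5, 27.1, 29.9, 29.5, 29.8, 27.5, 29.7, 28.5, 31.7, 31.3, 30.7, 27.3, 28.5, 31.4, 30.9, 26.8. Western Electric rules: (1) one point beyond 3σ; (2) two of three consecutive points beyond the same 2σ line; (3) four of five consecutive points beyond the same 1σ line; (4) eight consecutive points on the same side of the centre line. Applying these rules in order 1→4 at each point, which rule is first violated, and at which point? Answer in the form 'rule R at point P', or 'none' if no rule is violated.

Zone of each point (C = within 1σ̂, B = 1σ̂–2σ̂, A = 2σ̂–3σ̂, * = beyond 3σ̂; sign = side of CL): 1:-C, 2:-B, 3:-C, 4:-C, 5:-C, 6:-B, 7:-C, 8:-C, 9:+C, 10:+C, 11:+C, 12:-B, 13:-C, 14:+C, 15:+C, 16:-B
Rule 4 (eight consecutive points on the same side of the centre line) is satisfied at point 8.

rule 4 at point 8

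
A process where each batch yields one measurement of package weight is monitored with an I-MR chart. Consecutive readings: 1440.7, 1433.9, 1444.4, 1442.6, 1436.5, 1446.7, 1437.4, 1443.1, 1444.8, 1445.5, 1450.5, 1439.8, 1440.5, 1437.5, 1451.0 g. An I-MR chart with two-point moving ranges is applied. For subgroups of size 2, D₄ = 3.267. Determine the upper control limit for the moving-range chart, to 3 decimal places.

19.999

Moving ranges: 6.8, 10.5, 1.8, 6.1, 10.2, 9.3, 5.7, 1.7, 0.7, 5.0, 10.7, 0.7, 3.0, 13.5; M̄R̄ = 85.7000 / 14 = 6.1214
UCL_MR = D₄·M̄R̄ = 3.267 × 6.1214 = 19.9987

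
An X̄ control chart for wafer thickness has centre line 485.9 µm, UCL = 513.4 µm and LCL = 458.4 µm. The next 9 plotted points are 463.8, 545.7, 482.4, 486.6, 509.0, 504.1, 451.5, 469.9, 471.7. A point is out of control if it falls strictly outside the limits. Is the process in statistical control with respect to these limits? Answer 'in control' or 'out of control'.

out of control

Compare each point to [458.4, 513.4]: sample 2 = 545.7 > UCL; sample 7 = 451.5 < LCL.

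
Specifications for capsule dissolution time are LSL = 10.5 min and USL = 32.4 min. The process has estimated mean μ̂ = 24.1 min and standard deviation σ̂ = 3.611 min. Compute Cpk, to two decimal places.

Cpu = (USL − μ̂) / (3σ̂) = (32.4 − 24.1) / (3 × 3.611) = 0.7662; Cpl = (μ̂ − LSL) / (3σ̂) = (24.1 − 10.5) / (3 × 3.611) = 1.2554; Cpk = min(Cpu, Cpl) = 0.7662

0.77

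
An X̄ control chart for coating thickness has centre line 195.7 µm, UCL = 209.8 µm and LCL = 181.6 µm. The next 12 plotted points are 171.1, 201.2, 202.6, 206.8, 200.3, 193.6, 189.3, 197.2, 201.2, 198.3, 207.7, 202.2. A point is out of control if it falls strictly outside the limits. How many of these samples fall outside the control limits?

1

Compare each point to [181.6, 209.8]: sample 1 = 171.1 < LCL.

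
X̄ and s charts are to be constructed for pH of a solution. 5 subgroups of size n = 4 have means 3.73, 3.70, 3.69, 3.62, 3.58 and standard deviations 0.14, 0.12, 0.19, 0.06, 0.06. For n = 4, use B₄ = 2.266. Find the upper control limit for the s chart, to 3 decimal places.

0.258

s̄ = (0.14 + 0.12 + 0.19 + 0.06 + 0.06) / 5 = 0.1140
UCL_s = B₄·s̄ = 2.266 × 0.1140 = 0.2583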